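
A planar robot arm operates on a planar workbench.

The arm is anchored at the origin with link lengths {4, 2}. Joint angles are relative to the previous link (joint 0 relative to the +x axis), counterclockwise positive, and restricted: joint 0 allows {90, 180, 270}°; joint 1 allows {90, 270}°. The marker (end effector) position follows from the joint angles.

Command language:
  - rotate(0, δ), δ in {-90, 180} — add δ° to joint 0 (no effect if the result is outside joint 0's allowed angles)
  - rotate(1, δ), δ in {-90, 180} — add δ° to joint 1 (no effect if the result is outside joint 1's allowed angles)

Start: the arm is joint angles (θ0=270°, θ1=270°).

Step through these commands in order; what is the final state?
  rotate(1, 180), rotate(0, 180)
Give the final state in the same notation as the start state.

initial: joint angles (θ0=270°, θ1=270°)
step 1 (rotate(1, 180)): joint angles (θ0=270°, θ1=90°)
step 2 (rotate(0, 180)): joint angles (θ0=90°, θ1=90°)

joint angles (θ0=90°, θ1=90°)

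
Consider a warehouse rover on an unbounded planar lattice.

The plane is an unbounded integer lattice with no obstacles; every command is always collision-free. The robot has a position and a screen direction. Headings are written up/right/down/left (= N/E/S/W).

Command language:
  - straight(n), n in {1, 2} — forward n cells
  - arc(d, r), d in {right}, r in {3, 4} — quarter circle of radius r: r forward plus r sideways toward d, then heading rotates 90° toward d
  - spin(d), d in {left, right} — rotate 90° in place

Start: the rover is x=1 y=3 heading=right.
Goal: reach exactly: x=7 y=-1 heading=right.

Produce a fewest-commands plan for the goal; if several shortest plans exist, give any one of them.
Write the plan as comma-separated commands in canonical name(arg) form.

arc(right, 4), spin(left), straight(2)

begin: x=1 y=3 heading=right
[1] after arc(right, 4): x=5 y=-1 heading=down
[2] after spin(left): x=5 y=-1 heading=right
[3] after straight(2): x=7 y=-1 heading=right
minimal: 3 command(s), checked below 3.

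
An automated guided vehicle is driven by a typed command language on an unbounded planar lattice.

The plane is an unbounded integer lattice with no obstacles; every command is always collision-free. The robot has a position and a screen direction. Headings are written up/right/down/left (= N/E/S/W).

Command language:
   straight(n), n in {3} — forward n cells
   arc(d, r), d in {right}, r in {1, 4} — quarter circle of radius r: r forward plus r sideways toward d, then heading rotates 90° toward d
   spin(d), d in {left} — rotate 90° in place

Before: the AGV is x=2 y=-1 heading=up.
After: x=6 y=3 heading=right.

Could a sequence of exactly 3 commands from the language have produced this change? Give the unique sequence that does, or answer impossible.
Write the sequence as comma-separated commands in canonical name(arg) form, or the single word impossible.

key: position moved to (6,3) AND the heading swung to E — translation plus rotation needed
from: x=2 y=-1 heading=up
step 1 (straight(3)): x=2 y=2 heading=up
step 2 (arc(right, 1)): x=3 y=3 heading=right
step 3 (straight(3)): x=6 y=3 heading=right
all 64 alternatives checked — unique.

straight(3), arc(right, 1), straight(3)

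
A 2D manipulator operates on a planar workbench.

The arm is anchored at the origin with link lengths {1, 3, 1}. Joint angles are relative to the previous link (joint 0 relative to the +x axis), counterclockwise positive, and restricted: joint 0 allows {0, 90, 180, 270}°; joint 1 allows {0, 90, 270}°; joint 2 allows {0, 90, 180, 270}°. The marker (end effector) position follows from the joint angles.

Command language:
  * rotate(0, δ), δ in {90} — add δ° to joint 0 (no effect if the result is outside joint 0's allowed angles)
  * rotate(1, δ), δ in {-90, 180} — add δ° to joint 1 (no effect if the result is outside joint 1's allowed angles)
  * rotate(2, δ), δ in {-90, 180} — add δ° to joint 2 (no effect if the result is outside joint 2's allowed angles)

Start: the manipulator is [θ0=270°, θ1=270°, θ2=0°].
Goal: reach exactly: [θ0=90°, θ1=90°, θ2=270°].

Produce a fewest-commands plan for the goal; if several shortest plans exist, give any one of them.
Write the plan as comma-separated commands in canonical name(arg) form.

rotate(1, 180), rotate(0, 90), rotate(0, 90), rotate(2, -90)

initial: [θ0=270°, θ1=270°, θ2=0°]
t=1 rotate(1, 180) ⇒ [θ0=270°, θ1=90°, θ2=0°]
t=2 rotate(0, 90) ⇒ [θ0=0°, θ1=90°, θ2=0°]
t=3 rotate(0, 90) ⇒ [θ0=90°, θ1=90°, θ2=0°]
t=4 rotate(2, -90) ⇒ [θ0=90°, θ1=90°, θ2=270°]
shorter routes all fall short; 4 is best.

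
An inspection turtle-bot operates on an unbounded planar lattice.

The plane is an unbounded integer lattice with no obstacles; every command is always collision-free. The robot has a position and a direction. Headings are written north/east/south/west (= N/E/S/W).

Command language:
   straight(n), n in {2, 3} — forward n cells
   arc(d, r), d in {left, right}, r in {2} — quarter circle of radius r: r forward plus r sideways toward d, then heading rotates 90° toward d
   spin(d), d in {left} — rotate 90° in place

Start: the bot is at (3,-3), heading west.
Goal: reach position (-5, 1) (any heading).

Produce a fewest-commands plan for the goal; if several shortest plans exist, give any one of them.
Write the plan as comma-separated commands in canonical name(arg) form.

initial: at (3,-3), heading west
step 1 (arc(right, 2)): at (1,-1), heading north
step 2 (arc(left, 2)): at (-1,1), heading west
step 3 (straight(2)): at (-3,1), heading west
step 4 (straight(2)): at (-5,1), heading west
minimal: 4 command(s), checked below 4.

arc(right, 2), arc(left, 2), straight(2), straight(2)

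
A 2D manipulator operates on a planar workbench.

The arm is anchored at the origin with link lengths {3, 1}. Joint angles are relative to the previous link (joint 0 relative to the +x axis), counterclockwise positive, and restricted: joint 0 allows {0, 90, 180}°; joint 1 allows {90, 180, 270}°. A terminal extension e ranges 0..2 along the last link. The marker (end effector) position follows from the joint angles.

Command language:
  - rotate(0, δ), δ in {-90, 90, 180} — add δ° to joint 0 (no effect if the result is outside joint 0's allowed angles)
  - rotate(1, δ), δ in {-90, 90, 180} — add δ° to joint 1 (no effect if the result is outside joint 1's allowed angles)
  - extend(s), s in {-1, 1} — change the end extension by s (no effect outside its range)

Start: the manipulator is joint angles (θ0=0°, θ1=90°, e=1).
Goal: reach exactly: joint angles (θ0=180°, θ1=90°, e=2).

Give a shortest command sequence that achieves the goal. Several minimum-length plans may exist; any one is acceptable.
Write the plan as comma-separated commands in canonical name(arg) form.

start: joint angles (θ0=0°, θ1=90°, e=1)
1. extend(1) → joint angles (θ0=0°, θ1=90°, e=2)
2. rotate(0, 180) → joint angles (θ0=180°, θ1=90°, e=2)
shorter routes all fall short; 2 is best.

extend(1), rotate(0, 180)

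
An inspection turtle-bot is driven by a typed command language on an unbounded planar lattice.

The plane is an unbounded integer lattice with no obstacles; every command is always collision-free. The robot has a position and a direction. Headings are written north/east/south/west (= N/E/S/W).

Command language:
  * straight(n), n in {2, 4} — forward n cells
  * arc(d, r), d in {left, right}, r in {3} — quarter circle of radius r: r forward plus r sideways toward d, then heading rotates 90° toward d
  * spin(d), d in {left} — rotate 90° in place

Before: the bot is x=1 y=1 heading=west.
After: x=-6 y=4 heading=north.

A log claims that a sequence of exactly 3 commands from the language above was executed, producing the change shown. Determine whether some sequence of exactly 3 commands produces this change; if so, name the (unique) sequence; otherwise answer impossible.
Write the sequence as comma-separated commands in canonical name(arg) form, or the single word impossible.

straight(2), straight(2), arc(right, 3)

key: position moved to (-6,4) AND the heading swung to N — translation plus rotation needed
initial: x=1 y=1 heading=west
[1] after straight(2): x=-1 y=1 heading=west
[2] after straight(2): x=-3 y=1 heading=west
[3] after arc(right, 3): x=-6 y=4 heading=north
no other 3-command option fits: unique.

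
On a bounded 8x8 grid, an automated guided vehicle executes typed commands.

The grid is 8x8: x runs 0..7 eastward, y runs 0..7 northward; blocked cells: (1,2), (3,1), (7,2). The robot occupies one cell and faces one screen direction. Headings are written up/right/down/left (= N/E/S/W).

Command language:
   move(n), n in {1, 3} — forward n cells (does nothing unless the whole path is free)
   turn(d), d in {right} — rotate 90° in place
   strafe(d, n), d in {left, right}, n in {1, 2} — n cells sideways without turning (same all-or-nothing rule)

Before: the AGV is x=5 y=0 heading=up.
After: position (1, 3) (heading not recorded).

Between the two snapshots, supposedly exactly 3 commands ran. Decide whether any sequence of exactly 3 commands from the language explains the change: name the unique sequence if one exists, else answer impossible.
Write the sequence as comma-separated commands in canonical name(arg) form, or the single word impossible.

move(3), strafe(left, 2), strafe(left, 2)

key: running strafe(left, 2) before move(3) would end elsewhere — order is forced
t0: x=5 y=0 heading=up
[1] after move(3): x=5 y=3 heading=up
[2] after strafe(left, 2): x=3 y=3 heading=up
[3] after strafe(left, 2): x=1 y=3 heading=up
no other 3-command option fits: unique.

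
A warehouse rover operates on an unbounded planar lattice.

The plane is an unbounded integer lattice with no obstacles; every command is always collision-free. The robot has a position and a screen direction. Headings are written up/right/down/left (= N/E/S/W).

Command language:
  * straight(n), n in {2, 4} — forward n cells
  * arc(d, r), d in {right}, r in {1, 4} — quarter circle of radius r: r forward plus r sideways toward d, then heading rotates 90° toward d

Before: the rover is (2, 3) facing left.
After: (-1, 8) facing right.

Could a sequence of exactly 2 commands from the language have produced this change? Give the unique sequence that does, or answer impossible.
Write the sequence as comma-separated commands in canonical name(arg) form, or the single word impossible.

arc(right, 4), arc(right, 1)

key: running arc(right, 1) before arc(right, 4) would end elsewhere — order is forced
from: (2, 3) facing left
1. arc(right, 4) → (-2, 7) facing up
2. arc(right, 1) → (-1, 8) facing right
all 16 alternatives checked — unique.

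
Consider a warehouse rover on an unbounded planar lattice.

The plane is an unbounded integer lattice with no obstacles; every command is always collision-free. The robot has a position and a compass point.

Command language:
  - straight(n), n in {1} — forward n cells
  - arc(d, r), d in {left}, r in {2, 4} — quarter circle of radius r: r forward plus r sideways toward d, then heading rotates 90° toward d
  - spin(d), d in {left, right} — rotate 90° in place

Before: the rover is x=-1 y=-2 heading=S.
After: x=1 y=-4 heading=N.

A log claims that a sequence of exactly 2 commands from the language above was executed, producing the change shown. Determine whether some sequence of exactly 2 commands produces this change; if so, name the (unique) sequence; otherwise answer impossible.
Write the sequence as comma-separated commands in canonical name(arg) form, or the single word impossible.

arc(left, 2), spin(left)

key: cell and facing (now N) both changed — the 2 commands mix motion and turning
from: x=-1 y=-2 heading=S
t=1 arc(left, 2) ⇒ x=1 y=-4 heading=E
t=2 spin(left) ⇒ x=1 y=-4 heading=N
no rival 2-sequence matches.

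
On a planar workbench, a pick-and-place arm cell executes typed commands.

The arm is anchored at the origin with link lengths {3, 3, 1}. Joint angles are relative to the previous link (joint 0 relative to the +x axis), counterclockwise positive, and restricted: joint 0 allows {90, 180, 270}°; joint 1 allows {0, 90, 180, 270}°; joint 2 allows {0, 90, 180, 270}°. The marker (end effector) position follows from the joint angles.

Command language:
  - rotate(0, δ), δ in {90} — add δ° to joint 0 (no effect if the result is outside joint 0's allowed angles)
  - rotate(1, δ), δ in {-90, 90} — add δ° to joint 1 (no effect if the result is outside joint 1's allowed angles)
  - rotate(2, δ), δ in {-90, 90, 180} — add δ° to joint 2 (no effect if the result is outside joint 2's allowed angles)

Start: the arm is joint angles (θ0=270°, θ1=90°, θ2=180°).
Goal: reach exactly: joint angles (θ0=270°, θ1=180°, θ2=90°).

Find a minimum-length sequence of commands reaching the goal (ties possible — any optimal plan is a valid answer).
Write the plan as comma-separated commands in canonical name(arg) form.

rotate(2, -90), rotate(1, 90)

from: joint angles (θ0=270°, θ1=90°, θ2=180°)
t=1 rotate(2, -90) ⇒ joint angles (θ0=270°, θ1=90°, θ2=90°)
t=2 rotate(1, 90) ⇒ joint angles (θ0=270°, θ1=180°, θ2=90°)
nothing shorter than 2 reaches the goal.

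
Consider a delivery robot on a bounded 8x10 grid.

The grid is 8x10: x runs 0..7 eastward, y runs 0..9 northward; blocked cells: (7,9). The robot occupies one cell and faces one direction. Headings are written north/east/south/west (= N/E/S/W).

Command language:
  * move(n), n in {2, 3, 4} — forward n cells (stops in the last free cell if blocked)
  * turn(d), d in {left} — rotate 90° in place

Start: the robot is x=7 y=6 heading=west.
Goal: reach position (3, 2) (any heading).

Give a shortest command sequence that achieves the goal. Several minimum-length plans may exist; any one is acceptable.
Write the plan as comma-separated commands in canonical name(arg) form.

move(4), turn(left), move(4)

start: x=7 y=6 heading=west
t=1 move(4) ⇒ x=3 y=6 heading=west
t=2 turn(left) ⇒ x=3 y=6 heading=south
t=3 move(4) ⇒ x=3 y=2 heading=south
shorter routes all fall short; 3 is best.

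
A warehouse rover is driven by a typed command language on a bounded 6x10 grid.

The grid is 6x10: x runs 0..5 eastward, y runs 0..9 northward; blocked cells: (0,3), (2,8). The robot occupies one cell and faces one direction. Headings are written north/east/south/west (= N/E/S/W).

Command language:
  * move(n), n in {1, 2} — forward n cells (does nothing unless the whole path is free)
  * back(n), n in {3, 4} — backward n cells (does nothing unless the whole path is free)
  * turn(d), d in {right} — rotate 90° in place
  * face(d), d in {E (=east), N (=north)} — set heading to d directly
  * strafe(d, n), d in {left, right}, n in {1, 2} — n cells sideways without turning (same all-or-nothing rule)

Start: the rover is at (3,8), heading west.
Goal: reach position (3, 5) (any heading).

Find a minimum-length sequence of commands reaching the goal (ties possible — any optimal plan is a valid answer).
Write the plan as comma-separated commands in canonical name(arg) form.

strafe(left, 1), strafe(left, 2)

initial: at (3,8), heading west
t=1 strafe(left, 1) ⇒ at (3,7), heading west
t=2 strafe(left, 2) ⇒ at (3,5), heading west
nothing shorter than 2 reaches the goal.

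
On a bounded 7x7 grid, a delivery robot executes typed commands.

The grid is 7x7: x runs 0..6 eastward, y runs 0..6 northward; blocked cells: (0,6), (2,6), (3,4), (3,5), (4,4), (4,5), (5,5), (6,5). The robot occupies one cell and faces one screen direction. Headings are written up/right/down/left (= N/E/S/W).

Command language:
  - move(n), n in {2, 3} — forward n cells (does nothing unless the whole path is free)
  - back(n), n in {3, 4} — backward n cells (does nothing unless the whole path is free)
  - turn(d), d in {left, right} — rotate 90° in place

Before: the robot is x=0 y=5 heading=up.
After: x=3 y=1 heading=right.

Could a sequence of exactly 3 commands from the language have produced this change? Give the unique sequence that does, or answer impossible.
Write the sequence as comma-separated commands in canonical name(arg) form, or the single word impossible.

key: position moved to (3,1) AND the heading swung to E — translation plus rotation needed
begin: x=0 y=5 heading=up
1. back(4) → x=0 y=1 heading=up
2. turn(right) → x=0 y=1 heading=right
3. move(3) → x=3 y=1 heading=right
uniquely the one of 216 3-step routes that fits.

back(4), turn(right), move(3)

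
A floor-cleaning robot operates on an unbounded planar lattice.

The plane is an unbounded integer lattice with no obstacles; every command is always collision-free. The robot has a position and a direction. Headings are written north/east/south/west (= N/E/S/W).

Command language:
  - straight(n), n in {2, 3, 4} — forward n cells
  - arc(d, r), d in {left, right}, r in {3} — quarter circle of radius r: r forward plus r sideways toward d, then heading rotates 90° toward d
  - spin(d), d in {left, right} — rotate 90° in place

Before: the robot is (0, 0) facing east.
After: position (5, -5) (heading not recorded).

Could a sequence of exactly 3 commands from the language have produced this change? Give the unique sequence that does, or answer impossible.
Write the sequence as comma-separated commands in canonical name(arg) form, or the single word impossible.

straight(2), arc(right, 3), straight(2)

from: (0, 0) facing east
t=1 straight(2) ⇒ (2, 0) facing east
t=2 arc(right, 3) ⇒ (5, -3) facing south
t=3 straight(2) ⇒ (5, -5) facing south
no other 3-command option fits: unique.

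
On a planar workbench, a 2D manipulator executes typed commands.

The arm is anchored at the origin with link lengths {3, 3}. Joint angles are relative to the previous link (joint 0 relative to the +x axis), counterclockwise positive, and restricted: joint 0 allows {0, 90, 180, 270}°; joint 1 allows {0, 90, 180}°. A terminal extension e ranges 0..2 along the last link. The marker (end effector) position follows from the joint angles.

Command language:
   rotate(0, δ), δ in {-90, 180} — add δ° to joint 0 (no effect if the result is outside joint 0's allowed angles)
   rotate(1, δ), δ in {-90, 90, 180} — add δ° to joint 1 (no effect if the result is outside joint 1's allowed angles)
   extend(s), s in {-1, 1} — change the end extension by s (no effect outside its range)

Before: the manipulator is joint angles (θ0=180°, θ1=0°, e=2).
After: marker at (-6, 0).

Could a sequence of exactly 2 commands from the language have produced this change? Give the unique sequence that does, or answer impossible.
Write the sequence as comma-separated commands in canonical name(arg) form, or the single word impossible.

extend(-1), extend(-1)

start: joint angles (θ0=180°, θ1=0°, e=2)
step 1 (extend(-1)): joint angles (θ0=180°, θ1=0°, e=1)
step 2 (extend(-1)): joint angles (θ0=180°, θ1=0°, e=0)
uniquely the one of 49 2-step routes that fits.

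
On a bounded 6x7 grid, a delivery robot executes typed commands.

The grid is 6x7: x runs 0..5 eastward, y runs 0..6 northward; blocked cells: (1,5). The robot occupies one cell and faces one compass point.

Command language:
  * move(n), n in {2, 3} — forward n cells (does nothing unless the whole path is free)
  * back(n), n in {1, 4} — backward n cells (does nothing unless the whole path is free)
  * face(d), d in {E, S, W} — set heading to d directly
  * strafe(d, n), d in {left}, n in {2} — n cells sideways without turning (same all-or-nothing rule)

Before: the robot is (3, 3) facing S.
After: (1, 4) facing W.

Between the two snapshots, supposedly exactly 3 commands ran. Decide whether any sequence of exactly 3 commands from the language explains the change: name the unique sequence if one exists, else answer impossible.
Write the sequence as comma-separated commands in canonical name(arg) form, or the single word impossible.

back(1), face(W), move(2)

key: order matters: swapping back(1) and move(2) lands elsewhere
begin: (3, 3) facing S
1. back(1) → (3, 4) facing S
2. face(W) → (3, 4) facing W
3. move(2) → (1, 4) facing W
no other 3-command option fits: unique.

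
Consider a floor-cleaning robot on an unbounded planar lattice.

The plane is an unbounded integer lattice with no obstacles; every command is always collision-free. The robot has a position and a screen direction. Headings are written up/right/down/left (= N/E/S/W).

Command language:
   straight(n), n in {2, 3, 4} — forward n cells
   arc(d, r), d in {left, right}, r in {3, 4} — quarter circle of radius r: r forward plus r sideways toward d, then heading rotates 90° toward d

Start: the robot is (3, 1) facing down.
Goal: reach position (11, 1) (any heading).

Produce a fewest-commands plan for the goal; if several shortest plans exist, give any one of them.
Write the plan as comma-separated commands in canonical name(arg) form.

arc(left, 4), arc(left, 4)

t0: (3, 1) facing down
step 1 (arc(left, 4)): (7, -3) facing right
step 2 (arc(left, 4)): (11, 1) facing up
minimal: 2 command(s), checked below 2.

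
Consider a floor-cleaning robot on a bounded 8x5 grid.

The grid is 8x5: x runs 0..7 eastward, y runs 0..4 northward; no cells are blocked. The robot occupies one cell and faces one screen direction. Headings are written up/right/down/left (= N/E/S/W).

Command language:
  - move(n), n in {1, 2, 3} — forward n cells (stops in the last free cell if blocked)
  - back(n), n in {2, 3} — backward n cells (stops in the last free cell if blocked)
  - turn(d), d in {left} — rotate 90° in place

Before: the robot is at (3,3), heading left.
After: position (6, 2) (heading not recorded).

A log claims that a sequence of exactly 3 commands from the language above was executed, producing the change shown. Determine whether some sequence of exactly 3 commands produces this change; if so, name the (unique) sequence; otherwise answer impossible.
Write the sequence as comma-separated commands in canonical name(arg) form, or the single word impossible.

back(3), turn(left), move(1)

key: order matters: swapping back(3) and move(1) lands elsewhere
begin: at (3,3), heading left
step 1 (back(3)): at (6,3), heading left
step 2 (turn(left)): at (6,3), heading down
step 3 (move(1)): at (6,2), heading down
no rival 3-sequence matches.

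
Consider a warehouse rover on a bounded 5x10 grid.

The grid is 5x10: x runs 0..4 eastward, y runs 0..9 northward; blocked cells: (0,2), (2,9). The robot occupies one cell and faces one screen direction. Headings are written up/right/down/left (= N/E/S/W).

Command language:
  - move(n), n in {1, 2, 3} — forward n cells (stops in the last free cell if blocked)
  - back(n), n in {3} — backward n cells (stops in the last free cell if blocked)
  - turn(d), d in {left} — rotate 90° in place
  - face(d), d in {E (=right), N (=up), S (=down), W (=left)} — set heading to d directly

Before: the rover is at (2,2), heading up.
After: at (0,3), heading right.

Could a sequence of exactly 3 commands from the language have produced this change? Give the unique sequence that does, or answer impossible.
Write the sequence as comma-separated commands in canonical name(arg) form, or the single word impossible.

key: cell and facing (now E) both changed — the 3 commands mix motion and turning
from: at (2,2), heading up
t=1 move(1) ⇒ at (2,3), heading up
t=2 face(E) ⇒ at (2,3), heading right
t=3 back(3) ⇒ at (0,3), heading right
no rival 3-sequence matches.

move(1), face(E), back(3)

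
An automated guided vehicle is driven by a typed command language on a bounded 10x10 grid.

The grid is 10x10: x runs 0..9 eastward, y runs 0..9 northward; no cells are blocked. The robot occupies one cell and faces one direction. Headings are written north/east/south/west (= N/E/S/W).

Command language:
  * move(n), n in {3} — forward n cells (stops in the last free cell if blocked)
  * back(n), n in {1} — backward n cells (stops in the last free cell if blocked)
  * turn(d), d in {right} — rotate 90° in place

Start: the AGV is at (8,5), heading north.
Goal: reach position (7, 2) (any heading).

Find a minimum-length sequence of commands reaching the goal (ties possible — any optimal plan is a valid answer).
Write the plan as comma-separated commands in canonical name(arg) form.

turn(right), back(1), turn(right), move(3)

begin: at (8,5), heading north
1. turn(right) → at (8,5), heading east
2. back(1) → at (7,5), heading east
3. turn(right) → at (7,5), heading south
4. move(3) → at (7,2), heading south
no 3-step plan works, so 4 is optimal.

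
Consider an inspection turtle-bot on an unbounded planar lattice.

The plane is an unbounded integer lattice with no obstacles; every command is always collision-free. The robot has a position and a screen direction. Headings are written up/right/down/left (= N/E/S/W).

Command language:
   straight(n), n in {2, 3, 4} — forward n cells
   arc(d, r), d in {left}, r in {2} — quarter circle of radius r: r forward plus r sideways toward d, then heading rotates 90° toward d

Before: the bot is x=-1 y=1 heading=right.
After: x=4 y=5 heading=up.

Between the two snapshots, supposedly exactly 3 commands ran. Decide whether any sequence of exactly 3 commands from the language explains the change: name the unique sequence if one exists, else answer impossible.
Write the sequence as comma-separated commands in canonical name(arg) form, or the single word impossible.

straight(3), arc(left, 2), straight(2)

key: order matters: swapping straight(3) and straight(2) lands elsewhere
t0: x=-1 y=1 heading=right
t=1 straight(3) ⇒ x=2 y=1 heading=right
t=2 arc(left, 2) ⇒ x=4 y=3 heading=up
t=3 straight(2) ⇒ x=4 y=5 heading=up
no rival 3-sequence matches.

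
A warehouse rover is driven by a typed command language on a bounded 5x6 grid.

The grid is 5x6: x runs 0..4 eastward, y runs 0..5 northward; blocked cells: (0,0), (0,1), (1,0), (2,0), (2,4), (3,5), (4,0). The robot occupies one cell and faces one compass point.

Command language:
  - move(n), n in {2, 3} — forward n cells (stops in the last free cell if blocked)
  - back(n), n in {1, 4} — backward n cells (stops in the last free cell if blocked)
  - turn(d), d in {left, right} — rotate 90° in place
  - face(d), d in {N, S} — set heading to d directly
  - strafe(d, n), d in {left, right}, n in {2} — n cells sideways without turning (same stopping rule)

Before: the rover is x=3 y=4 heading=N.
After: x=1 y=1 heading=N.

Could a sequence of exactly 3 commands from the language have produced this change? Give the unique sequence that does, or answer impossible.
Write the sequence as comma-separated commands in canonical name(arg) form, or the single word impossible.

back(1), strafe(left, 2), back(4)

key: heading stays N — no command in the sequence turns
t0: x=3 y=4 heading=N
t=1 back(1) ⇒ x=3 y=3 heading=N
t=2 strafe(left, 2) ⇒ x=1 y=3 heading=N
t=3 back(4) ⇒ x=1 y=1 heading=N
uniquely the one of 1000 3-step routes that fits.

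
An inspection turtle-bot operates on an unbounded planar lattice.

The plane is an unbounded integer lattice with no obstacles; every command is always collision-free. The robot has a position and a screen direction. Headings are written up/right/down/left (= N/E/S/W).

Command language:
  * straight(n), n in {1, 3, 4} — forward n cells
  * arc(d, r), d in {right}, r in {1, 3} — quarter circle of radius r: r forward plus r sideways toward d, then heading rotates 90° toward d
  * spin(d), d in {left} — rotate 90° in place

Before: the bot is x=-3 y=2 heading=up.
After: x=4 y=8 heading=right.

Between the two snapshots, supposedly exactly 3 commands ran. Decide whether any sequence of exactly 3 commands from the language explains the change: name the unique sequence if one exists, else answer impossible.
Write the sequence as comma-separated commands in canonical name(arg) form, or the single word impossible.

key: cell and facing (now E) both changed — the 3 commands mix motion and turning
begin: x=-3 y=2 heading=up
t=1 straight(3) ⇒ x=-3 y=5 heading=up
t=2 arc(right, 3) ⇒ x=0 y=8 heading=right
t=3 straight(4) ⇒ x=4 y=8 heading=right
all 216 alternatives checked — unique.

straight(3), arc(right, 3), straight(4)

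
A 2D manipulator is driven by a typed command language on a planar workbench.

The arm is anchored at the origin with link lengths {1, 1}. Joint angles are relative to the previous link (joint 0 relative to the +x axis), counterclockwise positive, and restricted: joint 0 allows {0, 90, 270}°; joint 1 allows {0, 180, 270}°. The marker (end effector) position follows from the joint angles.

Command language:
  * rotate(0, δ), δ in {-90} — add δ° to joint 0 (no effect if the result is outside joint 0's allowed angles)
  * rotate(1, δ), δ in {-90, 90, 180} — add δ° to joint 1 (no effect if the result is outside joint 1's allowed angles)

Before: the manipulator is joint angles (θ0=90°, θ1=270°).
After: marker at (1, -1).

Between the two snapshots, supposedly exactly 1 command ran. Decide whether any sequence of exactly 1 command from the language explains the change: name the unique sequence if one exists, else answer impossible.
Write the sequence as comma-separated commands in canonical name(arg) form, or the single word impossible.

initial: joint angles (θ0=90°, θ1=270°)
[1] after rotate(0, -90): joint angles (θ0=0°, θ1=270°)
no other 1-command option fits: unique.

rotate(0, -90)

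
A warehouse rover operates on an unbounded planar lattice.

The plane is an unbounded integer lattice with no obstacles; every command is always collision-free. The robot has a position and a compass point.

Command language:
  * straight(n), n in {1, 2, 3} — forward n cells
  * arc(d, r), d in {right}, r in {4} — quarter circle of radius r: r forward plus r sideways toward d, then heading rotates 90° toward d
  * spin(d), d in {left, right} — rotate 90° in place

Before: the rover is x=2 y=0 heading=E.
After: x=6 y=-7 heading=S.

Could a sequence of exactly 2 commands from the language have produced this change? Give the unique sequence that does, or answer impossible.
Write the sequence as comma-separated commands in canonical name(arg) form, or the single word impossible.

key: running straight(3) before arc(right, 4) would end elsewhere — order is forced
t0: x=2 y=0 heading=E
[1] after arc(right, 4): x=6 y=-4 heading=S
[2] after straight(3): x=6 y=-7 heading=S
no other 2-command option fits: unique.

arc(right, 4), straight(3)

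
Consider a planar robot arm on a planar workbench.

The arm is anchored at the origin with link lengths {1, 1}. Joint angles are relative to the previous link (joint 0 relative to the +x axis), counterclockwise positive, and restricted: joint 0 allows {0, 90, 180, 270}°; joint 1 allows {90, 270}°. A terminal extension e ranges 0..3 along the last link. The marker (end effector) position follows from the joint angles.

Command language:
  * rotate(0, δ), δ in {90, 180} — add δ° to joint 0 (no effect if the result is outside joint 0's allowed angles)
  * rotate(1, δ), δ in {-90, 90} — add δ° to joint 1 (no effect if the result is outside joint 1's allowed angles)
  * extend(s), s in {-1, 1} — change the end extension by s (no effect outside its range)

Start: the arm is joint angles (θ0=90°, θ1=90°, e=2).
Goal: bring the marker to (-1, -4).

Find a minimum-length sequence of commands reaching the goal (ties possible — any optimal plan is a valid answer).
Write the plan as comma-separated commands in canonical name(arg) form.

rotate(0, 90), extend(1)

initial: joint angles (θ0=90°, θ1=90°, e=2)
step 1 (rotate(0, 90)): joint angles (θ0=180°, θ1=90°, e=2)
step 2 (extend(1)): joint angles (θ0=180°, θ1=90°, e=3)
nothing shorter than 2 reaches the goal.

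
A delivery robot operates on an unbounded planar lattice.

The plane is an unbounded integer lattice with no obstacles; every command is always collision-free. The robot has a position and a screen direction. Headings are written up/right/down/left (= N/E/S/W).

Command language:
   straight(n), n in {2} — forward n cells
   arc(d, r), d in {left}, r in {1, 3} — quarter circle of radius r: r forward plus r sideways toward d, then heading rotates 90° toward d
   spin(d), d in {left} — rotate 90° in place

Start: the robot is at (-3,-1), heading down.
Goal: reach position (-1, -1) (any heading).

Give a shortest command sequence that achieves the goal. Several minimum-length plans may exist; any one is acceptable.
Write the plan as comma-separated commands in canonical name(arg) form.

initial: at (-3,-1), heading down
1. arc(left, 1) → at (-2,-2), heading right
2. arc(left, 1) → at (-1,-1), heading up
minimal: 2 command(s), checked below 2.

arc(left, 1), arc(left, 1)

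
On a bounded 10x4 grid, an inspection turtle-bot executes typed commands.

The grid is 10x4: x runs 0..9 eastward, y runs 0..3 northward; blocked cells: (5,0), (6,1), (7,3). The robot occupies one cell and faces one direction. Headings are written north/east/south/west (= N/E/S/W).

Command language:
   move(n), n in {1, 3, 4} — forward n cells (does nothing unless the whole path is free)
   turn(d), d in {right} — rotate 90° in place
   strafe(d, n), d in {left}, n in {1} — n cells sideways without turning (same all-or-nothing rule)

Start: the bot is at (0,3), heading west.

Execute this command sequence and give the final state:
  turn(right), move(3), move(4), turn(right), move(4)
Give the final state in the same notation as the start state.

from: at (0,3), heading west
t=1 turn(right) ⇒ at (0,3), heading north
t=2 move(3) ⇒ at (0,3), heading north
t=3 move(4) ⇒ at (0,3), heading north
t=4 turn(right) ⇒ at (0,3), heading east
t=5 move(4) ⇒ at (4,3), heading east

at (4,3), heading east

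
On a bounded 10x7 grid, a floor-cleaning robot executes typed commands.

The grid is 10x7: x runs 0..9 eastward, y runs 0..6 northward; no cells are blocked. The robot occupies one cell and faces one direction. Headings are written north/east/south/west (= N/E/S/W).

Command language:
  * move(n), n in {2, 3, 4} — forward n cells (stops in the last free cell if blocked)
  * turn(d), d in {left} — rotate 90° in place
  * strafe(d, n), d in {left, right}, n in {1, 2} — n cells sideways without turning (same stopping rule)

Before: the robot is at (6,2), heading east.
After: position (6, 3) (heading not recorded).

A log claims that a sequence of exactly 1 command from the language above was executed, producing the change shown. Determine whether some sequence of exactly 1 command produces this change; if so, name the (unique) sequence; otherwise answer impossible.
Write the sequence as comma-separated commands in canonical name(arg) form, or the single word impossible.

initial: at (6,2), heading east
[1] after strafe(left, 1): at (6,3), heading east
all 8 alternatives checked — unique.

strafe(left, 1)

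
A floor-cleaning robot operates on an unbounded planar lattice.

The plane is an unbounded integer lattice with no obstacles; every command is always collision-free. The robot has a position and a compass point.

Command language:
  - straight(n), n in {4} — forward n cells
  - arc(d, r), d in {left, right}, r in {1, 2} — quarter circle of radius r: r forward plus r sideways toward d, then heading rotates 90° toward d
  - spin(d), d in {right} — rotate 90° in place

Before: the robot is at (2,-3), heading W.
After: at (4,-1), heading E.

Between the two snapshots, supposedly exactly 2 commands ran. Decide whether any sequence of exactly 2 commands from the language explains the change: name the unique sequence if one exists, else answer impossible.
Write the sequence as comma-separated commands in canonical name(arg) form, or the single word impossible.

spin(right), arc(right, 2)

key: order matters: swapping spin(right) and arc(right, 2) lands elsewhere
begin: at (2,-3), heading W
step 1 (spin(right)): at (2,-3), heading N
step 2 (arc(right, 2)): at (4,-1), heading E
no rival 2-sequence matches.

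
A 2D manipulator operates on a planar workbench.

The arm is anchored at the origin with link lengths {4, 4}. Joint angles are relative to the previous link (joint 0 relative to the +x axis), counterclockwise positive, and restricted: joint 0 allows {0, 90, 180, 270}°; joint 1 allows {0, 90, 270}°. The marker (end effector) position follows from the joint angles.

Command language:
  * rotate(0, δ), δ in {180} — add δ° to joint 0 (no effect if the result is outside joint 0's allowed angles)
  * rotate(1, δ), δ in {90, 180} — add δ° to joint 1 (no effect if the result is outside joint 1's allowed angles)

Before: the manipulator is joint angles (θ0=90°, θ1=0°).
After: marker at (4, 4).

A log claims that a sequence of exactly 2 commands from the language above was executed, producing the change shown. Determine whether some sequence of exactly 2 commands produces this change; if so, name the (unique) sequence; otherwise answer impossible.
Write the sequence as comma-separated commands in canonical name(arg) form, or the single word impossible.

key: order matters: swapping rotate(1, 90) and rotate(1, 180) lands elsewhere
start: joint angles (θ0=90°, θ1=0°)
1. rotate(1, 90) → joint angles (θ0=90°, θ1=90°)
2. rotate(1, 180) → joint angles (θ0=90°, θ1=270°)
no other 2-command option fits: unique.

rotate(1, 90), rotate(1, 180)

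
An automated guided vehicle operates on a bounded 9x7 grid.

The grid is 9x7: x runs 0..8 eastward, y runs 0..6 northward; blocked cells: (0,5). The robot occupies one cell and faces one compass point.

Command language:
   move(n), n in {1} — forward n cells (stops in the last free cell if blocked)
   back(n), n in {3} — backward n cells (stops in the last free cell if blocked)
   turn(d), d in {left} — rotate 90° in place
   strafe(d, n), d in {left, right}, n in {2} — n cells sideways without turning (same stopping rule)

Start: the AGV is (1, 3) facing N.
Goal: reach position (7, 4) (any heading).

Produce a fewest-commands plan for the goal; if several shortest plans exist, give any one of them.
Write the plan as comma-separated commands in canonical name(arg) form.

begin: (1, 3) facing N
1. move(1) → (1, 4) facing N
2. strafe(right, 2) → (3, 4) facing N
3. strafe(right, 2) → (5, 4) facing N
4. strafe(right, 2) → (7, 4) facing N
nothing shorter than 4 reaches the goal.

move(1), strafe(right, 2), strafe(right, 2), strafe(right, 2)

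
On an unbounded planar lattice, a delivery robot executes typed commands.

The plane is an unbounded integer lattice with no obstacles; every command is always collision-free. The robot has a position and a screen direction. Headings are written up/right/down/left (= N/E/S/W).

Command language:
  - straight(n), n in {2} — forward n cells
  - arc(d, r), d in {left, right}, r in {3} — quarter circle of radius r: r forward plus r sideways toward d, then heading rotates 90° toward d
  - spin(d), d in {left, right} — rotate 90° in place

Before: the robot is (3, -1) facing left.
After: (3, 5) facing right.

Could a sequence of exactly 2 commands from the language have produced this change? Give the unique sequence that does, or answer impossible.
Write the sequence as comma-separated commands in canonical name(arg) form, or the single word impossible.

key: position moved to (3,5) AND the heading swung to E — translation plus rotation needed
initial: (3, -1) facing left
1. arc(right, 3) → (0, 2) facing up
2. arc(right, 3) → (3, 5) facing right
no other 2-command option fits: unique.

arc(right, 3), arc(right, 3)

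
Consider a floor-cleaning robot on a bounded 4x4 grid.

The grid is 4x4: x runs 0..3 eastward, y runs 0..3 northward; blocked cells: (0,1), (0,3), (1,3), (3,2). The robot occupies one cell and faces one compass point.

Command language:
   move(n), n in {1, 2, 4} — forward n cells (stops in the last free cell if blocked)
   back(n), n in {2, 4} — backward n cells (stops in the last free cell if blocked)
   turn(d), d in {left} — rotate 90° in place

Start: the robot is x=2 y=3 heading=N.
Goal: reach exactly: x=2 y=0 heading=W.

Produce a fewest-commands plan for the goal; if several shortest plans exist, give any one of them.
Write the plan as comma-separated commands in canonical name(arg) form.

begin: x=2 y=3 heading=N
t=1 back(4) ⇒ x=2 y=0 heading=N
t=2 turn(left) ⇒ x=2 y=0 heading=W
nothing shorter than 2 reaches the goal.

back(4), turn(left)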